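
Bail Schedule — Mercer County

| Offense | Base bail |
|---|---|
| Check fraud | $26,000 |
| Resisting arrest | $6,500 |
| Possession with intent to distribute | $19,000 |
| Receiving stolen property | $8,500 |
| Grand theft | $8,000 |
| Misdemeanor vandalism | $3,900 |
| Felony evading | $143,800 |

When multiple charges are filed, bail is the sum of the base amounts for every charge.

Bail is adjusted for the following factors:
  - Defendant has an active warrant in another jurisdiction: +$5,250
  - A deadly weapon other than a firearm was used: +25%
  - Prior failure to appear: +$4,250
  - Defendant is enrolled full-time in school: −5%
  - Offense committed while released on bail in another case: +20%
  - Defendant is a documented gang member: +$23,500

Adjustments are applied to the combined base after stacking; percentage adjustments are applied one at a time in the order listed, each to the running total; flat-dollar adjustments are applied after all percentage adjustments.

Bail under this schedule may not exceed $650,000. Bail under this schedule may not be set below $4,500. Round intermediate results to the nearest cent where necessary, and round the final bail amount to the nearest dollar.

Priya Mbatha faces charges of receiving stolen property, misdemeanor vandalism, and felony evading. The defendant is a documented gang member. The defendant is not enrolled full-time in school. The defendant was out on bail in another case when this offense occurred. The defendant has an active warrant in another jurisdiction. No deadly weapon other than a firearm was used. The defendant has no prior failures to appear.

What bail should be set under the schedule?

$216,190

Base amounts from the schedule: receiving stolen property $8,500; misdemeanor vandalism $3,900; felony evading $143,800.
Stacking rule: sum of all bases. $8,500 + $3,900 + $143,800 = $156,200.
Offense committed while released on bail in another case (+20%): $156,200 × 1.2 = $187,440.
Defendant has an active warrant in another jurisdiction (+$5,250 flat): $187,440 + $5,250 = $192,690.
Defendant is a documented gang member (+$23,500 flat): $192,690 + $23,500 = $216,190.
$216,190 is within the $650,000 maximum.
$216,190 is at or above the $4,500 minimum.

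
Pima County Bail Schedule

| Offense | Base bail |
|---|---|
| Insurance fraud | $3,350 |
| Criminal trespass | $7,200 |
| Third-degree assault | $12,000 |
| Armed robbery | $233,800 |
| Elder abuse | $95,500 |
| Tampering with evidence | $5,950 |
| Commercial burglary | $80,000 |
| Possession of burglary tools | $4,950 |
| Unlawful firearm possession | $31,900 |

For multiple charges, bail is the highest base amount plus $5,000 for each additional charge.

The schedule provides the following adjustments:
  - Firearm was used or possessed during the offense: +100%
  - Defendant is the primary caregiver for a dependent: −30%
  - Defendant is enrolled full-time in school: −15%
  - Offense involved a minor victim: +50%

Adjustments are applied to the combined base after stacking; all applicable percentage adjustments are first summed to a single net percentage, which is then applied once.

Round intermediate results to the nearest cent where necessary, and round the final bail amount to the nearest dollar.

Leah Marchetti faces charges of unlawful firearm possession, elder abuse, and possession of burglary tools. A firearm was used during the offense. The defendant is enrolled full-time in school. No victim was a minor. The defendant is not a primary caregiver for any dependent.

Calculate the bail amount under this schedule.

$195,175

Base amounts from the schedule: unlawful firearm possession $31,900; elder abuse $95,500; possession of burglary tools $4,950.
Stacking rule: highest base plus $5,000 per additional charge. Highest is elder abuse at $95,500; 2 additional charges → +$10,000. Combined base = $105,500.
Net percentage adjustment: +100% −15% = +85%. $105,500 × 1.85 = $195,175.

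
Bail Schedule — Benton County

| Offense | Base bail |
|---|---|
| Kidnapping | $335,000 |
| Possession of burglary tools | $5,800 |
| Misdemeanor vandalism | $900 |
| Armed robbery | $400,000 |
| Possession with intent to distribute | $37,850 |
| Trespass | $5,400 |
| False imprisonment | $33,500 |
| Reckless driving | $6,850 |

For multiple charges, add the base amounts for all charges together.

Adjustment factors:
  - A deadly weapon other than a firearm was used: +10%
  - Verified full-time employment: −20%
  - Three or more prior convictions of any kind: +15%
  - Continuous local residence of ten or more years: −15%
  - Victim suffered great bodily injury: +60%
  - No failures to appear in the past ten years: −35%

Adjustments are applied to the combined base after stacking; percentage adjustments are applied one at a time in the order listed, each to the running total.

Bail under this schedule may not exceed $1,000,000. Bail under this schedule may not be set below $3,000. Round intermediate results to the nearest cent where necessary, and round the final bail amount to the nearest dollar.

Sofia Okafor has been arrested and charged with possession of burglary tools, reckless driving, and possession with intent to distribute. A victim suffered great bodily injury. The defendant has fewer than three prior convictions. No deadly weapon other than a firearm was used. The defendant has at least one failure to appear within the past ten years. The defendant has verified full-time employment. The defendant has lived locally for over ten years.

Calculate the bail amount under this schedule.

Base amounts from the schedule: possession of burglary tools $5,800; reckless driving $6,850; possession with intent to distribute $37,850.
Stacking rule: sum of all bases. $5,800 + $6,850 + $37,850 = $50,500.
Verified full-time employment (−20%): $50,500 × 0.8 = $40,400.
Continuous local residence of ten or more years (−15%): $40,400 × 0.85 = $34,340.
Victim suffered great bodily injury (+60%): $34,340 × 1.6 = $54,944.
$54,944 is within the $1,000,000 maximum.
$54,944 is at or above the $3,000 minimum.

$54,944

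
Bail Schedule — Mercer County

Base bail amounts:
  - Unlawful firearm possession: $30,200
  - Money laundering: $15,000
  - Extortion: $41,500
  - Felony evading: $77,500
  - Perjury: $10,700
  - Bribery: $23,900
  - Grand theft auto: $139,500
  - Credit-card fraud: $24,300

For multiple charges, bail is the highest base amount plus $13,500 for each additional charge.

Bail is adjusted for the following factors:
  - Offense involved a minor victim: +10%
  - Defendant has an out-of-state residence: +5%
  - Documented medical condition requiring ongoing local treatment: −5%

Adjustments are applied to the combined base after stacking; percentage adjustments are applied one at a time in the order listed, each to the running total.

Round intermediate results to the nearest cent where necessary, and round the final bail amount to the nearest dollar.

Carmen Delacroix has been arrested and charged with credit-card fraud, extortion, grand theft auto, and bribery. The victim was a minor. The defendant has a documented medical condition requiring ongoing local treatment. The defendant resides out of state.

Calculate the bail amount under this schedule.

$197,505

Base amounts from the schedule: credit-card fraud $24,300; extortion $41,500; grand theft auto $139,500; bribery $23,900.
Stacking rule: highest base plus $13,500 per additional charge. Highest is grand theft auto at $139,500; 3 additional charges → +$40,500. Combined base = $180,000.
Offense involved a minor victim (+10%): $180,000 × 1.1 = $198,000.
Defendant has an out-of-state residence (+5%): $198,000 × 1.05 = $207,900.
Documented medical condition requiring ongoing local treatment (−5%): $207,900 × 0.95 = $197,505.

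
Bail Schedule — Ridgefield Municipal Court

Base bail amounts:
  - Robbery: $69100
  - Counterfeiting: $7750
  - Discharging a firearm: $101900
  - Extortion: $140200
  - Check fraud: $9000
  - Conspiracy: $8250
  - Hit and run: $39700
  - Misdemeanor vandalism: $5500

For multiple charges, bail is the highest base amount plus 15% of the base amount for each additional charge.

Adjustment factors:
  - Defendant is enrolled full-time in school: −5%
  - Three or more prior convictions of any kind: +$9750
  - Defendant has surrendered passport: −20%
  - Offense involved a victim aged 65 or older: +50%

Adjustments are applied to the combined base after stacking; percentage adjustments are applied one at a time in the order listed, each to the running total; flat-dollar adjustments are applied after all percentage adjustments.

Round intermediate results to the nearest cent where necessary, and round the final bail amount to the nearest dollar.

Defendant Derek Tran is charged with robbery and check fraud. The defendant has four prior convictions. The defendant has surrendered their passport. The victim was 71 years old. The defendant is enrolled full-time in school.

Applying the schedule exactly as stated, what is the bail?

$90063

Base amounts from the schedule: robbery $69100; check fraud $9000.
Stacking rule: highest base plus 15% of each additional charge. Highest is robbery at $69100. Additional: $9000 × 15% = $1350. Combined base = $69100 + $1350 = $70450.
Defendant is enrolled full-time in school (−5%): $70450 × 0.95 = $66927.50.
Defendant has surrendered passport (−20%): $66927.50 × 0.8 = $53542.
Offense involved a victim aged 65 or older (+50%): $53542 × 1.5 = $80313.
Three or more prior convictions of any kind (+$9750 flat): $80313 + $9750 = $90063.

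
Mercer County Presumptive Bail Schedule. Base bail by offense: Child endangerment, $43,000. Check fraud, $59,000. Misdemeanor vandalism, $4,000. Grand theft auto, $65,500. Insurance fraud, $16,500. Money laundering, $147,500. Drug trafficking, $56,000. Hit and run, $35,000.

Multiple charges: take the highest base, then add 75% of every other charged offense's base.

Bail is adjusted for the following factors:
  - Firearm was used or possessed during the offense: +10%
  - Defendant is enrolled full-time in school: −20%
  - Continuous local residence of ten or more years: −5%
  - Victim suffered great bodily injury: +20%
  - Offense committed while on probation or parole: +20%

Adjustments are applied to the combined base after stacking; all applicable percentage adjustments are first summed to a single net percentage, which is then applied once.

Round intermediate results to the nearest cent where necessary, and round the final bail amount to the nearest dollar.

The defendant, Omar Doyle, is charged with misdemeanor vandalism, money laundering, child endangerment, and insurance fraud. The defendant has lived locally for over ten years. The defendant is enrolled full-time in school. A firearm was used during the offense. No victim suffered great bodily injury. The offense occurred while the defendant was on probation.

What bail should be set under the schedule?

$204,881

Base amounts from the schedule: misdemeanor vandalism $4,000; money laundering $147,500; child endangerment $43,000; insurance fraud $16,500.
Stacking rule: highest base plus 75% of each additional charge. Highest is money laundering at $147,500. Additional: $4,000 × 75% = $3,000; $43,000 × 75% = $32,250; $16,500 × 75% = $12,375. Combined base = $147,500 + $47,625 = $195,125.
Net percentage adjustment: +10% −20% −5% +20% = +5%. $195,125 × 1.05 = $204,881.25.
Rounded to the nearest dollar: $204,881.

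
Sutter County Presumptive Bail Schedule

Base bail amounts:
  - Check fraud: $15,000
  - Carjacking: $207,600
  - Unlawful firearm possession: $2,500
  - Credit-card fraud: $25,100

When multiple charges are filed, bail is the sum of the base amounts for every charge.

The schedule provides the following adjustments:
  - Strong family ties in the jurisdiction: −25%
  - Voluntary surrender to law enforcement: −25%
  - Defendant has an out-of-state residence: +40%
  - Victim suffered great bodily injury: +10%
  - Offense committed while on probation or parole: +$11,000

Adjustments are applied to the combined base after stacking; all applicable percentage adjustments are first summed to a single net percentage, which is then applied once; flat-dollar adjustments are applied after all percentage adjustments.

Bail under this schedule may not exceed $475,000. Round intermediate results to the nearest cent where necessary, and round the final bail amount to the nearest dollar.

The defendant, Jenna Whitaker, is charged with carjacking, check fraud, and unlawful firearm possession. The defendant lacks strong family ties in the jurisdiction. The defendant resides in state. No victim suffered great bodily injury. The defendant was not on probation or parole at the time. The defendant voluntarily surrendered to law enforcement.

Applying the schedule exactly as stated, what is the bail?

$168,825

Base amounts from the schedule: carjacking $207,600; check fraud $15,000; unlawful firearm possession $2,500.
Stacking rule: sum of all bases. $207,600 + $15,000 + $2,500 = $225,100.
Voluntary surrender to law enforcement (−25%): $225,100 × 0.75 = $168,825.
$168,825 is within the $475,000 maximum.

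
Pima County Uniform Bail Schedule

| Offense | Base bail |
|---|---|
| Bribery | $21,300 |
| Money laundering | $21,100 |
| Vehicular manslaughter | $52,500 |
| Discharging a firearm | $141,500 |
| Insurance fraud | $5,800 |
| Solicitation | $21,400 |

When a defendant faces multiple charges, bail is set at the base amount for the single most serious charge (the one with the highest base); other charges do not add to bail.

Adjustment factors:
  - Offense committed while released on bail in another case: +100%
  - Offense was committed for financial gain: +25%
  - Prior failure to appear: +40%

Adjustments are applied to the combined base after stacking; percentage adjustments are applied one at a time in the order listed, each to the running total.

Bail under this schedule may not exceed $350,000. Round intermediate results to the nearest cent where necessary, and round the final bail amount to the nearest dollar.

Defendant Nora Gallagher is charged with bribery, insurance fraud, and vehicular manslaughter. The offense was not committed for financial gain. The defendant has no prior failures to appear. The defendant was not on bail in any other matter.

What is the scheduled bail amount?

$52,500

Base amounts from the schedule: bribery $21,300; insurance fraud $5,800; vehicular manslaughter $52,500.
Stacking rule: use the highest base only. Highest is vehicular manslaughter at $52,500. Combined base = $52,500.
No adjustment factors apply to this defendant.
$52,500 is within the $350,000 maximum.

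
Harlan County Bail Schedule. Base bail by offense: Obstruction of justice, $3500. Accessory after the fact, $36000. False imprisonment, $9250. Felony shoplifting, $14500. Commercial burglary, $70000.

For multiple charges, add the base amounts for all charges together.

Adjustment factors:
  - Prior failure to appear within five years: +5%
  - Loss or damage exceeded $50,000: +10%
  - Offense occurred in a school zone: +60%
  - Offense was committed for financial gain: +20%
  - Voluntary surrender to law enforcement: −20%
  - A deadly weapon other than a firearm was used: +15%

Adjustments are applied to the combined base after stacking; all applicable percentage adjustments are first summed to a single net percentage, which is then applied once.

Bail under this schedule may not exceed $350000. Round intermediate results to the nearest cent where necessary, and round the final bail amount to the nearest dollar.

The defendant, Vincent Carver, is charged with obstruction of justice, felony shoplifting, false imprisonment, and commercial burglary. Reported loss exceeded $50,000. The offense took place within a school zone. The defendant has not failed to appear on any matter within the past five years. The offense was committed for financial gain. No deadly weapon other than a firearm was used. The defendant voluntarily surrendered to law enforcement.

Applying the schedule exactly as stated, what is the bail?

Base amounts from the schedule: obstruction of justice $3500; felony shoplifting $14500; false imprisonment $9250; commercial burglary $70000.
Stacking rule: sum of all bases. $3500 + $14500 + $9250 + $70000 = $97250.
Net percentage adjustment: +10% +60% +20% −20% = +70%. $97250 × 1.7 = $165325.
$165325 is within the $350000 maximum.

$165325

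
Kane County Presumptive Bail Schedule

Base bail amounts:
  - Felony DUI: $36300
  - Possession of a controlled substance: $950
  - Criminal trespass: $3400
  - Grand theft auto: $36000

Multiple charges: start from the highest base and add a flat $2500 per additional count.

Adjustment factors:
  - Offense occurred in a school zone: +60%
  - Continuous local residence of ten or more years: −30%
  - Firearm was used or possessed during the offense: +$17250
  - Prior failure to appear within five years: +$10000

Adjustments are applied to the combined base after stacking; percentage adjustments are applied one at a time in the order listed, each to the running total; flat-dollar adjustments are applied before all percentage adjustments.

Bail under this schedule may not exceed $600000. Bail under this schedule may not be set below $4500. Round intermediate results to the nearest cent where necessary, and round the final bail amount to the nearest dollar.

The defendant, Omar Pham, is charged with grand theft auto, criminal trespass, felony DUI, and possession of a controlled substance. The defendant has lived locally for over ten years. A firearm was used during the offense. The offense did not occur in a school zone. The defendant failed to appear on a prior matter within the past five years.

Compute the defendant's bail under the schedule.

Base amounts from the schedule: grand theft auto $36000; criminal trespass $3400; felony DUI $36300; possession of a controlled substance $950.
Stacking rule: highest base plus $2500 per additional charge. Highest is felony DUI at $36300; 3 additional charges → +$7500. Combined base = $43800.
Firearm was used or possessed during the offense (+$17250 flat): $43800 + $17250 = $61050.
Prior failure to appear within five years (+$10000 flat): $61050 + $10000 = $71050.
Continuous local residence of ten or more years (−30%): $71050 × 0.7 = $49735.
$49735 is within the $600000 maximum.
$49735 is at or above the $4500 minimum.

$49735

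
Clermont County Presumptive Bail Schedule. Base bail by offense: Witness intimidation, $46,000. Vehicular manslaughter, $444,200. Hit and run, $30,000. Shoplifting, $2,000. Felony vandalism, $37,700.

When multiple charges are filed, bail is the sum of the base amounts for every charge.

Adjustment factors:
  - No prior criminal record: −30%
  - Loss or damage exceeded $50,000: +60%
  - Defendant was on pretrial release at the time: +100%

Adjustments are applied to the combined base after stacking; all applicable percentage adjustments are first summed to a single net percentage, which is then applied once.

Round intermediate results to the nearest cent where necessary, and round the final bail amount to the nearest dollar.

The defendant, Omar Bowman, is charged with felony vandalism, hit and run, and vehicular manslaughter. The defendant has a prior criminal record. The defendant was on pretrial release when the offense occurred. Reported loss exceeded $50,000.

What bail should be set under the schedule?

$1,330,940

Base amounts from the schedule: felony vandalism $37,700; hit and run $30,000; vehicular manslaughter $444,200.
Stacking rule: sum of all bases. $37,700 + $30,000 + $444,200 = $511,900.
Net percentage adjustment: +60% +100% = +160%. $511,900 × 2.6 = $1,330,940.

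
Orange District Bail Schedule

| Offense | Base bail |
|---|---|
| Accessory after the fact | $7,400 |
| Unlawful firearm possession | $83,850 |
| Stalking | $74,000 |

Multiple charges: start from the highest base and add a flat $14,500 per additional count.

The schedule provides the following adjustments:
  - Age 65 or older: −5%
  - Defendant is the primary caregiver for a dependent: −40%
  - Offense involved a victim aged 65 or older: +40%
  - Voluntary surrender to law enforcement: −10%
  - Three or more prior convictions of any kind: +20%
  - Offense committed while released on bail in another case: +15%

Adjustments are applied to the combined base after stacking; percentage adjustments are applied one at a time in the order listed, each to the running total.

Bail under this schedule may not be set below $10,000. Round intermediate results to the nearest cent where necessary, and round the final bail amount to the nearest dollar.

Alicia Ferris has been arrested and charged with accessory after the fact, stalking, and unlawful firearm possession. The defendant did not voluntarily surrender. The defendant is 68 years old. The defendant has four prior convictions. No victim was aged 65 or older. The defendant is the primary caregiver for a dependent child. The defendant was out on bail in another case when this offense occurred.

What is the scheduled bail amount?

$88,768

Base amounts from the schedule: accessory after the fact $7,400; stalking $74,000; unlawful firearm possession $83,850.
Stacking rule: highest base plus $14,500 per additional charge. Highest is unlawful firearm possession at $83,850; 2 additional charges → +$29,000. Combined base = $112,850.
Age 65 or older (−5%): $112,850 × 0.95 = $107,207.50.
Defendant is the primary caregiver for a dependent (−40%): $107,207.50 × 0.6 = $64,324.50.
Three or more prior convictions of any kind (+20%): $64,324.50 × 1.2 = $77,189.40.
Offense committed while released on bail in another case (+15%): $77,189.40 × 1.15 = $88,767.81.
$88,767.81 is at or above the $10,000 minimum.
Rounded to the nearest dollar: $88,768.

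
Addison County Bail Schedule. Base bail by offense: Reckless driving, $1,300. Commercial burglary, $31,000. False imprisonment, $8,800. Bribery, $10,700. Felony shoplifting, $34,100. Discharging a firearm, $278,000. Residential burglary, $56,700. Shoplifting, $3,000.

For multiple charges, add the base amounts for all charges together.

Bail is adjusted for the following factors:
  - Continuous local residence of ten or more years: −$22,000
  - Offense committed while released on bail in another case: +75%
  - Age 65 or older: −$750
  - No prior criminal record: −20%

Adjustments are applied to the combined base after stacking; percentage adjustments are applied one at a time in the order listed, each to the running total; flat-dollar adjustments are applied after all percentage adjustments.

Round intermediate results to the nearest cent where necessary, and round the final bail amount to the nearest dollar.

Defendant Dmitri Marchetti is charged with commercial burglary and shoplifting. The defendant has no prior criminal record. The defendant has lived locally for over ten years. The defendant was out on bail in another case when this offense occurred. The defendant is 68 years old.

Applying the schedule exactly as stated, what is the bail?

Base amounts from the schedule: commercial burglary $31,000; shoplifting $3,000.
Stacking rule: sum of all bases. $31,000 + $3,000 = $34,000.
Offense committed while released on bail in another case (+75%): $34,000 × 1.75 = $59,500.
No prior criminal record (−20%): $59,500 × 0.8 = $47,600.
Continuous local residence of ten or more years (−$22,000 flat): $47,600 − $22,000 = $25,600.
Age 65 or older (−$750 flat): $25,600 − $750 = $24,850.

$24,850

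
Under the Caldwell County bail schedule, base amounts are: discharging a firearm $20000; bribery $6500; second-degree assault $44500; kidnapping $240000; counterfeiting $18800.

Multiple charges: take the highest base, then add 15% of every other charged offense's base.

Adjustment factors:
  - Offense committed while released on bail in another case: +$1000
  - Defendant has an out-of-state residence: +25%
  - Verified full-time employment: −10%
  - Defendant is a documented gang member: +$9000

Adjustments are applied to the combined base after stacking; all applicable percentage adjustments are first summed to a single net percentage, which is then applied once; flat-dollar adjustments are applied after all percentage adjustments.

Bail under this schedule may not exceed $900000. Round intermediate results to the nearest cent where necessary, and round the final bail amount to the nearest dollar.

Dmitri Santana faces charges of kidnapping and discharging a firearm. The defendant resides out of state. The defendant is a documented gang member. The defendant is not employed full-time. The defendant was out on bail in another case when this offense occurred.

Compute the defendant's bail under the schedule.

$313750

Base amounts from the schedule: kidnapping $240000; discharging a firearm $20000.
Stacking rule: highest base plus 15% of each additional charge. Highest is kidnapping at $240000. Additional: $20000 × 15% = $3000. Combined base = $240000 + $3000 = $243000.
Defendant has an out-of-state residence (+25%): $243000 × 1.25 = $303750.
Offense committed while released on bail in another case (+$1000 flat): $303750 + $1000 = $304750.
Defendant is a documented gang member (+$9000 flat): $304750 + $9000 = $313750.
$313750 is within the $900000 maximum.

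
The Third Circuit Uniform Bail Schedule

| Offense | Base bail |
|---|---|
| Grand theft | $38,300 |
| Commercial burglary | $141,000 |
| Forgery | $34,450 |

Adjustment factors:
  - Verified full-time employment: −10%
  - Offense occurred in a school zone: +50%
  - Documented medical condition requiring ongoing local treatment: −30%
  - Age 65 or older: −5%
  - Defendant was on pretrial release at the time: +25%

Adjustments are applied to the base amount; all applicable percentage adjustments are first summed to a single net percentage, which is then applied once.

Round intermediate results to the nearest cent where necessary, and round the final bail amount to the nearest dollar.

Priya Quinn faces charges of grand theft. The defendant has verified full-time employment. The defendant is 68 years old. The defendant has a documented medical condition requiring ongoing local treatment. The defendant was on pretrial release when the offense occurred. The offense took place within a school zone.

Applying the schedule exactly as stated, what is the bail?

$49,790

Base amounts from the schedule: grand theft $38,300.
Single charge. Combined base = $38,300.
Net percentage adjustment: −10% +50% −30% −5% +25% = +30%. $38,300 × 1.3 = $49,790.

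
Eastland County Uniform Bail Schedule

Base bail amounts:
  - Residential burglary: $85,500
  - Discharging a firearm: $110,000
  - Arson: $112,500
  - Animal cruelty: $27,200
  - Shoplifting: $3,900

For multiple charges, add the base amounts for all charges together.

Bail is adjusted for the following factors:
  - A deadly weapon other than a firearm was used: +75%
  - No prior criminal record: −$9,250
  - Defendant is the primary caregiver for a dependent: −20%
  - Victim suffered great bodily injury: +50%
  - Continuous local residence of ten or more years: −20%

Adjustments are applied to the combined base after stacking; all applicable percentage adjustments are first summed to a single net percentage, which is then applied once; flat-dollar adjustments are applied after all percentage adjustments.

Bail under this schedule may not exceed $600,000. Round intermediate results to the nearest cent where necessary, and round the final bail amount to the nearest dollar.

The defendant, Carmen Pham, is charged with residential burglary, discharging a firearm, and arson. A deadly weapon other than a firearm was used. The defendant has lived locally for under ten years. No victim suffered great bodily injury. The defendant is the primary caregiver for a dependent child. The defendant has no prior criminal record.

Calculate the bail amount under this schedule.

Base amounts from the schedule: residential burglary $85,500; discharging a firearm $110,000; arson $112,500.
Stacking rule: sum of all bases. $85,500 + $110,000 + $112,500 = $308,000.
Net percentage adjustment: +75% −20% = +55%. $308,000 × 1.55 = $477,400.
No prior criminal record (−$9,250 flat): $477,400 − $9,250 = $468,150.
$468,150 is within the $600,000 maximum.

$468,150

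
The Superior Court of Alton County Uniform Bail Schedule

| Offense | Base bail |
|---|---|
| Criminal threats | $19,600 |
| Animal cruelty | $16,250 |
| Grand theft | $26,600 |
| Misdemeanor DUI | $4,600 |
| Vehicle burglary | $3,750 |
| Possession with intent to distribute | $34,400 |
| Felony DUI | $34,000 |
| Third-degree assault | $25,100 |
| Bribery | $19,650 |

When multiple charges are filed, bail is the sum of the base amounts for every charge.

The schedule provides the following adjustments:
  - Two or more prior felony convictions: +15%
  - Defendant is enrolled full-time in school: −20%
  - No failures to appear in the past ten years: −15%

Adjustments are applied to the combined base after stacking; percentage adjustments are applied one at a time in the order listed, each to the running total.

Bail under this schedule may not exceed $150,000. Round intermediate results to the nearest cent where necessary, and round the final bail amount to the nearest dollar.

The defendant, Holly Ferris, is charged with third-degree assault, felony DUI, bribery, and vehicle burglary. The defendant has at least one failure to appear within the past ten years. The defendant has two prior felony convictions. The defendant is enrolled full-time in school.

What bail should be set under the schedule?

$75,900

Base amounts from the schedule: third-degree assault $25,100; felony DUI $34,000; bribery $19,650; vehicle burglary $3,750.
Stacking rule: sum of all bases. $25,100 + $34,000 + $19,650 + $3,750 = $82,500.
Two or more prior felony convictions (+15%): $82,500 × 1.15 = $94,875.
Defendant is enrolled full-time in school (−20%): $94,875 × 0.8 = $75,900.
$75,900 is within the $150,000 maximum.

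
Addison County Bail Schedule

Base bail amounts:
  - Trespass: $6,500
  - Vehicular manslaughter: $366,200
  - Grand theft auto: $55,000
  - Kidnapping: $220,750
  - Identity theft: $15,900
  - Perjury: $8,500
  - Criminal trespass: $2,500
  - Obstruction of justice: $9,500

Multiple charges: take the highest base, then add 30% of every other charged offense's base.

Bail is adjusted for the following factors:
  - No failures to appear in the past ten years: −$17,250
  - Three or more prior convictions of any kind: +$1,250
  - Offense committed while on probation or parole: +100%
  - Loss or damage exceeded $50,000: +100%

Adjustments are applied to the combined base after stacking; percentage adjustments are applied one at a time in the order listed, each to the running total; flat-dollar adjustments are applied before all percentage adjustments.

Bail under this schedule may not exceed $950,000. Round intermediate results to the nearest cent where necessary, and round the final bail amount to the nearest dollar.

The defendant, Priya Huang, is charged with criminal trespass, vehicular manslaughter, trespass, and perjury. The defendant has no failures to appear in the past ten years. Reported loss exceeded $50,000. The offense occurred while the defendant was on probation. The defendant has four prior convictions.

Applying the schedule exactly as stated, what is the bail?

$950,000

Base amounts from the schedule: criminal trespass $2,500; vehicular manslaughter $366,200; trespass $6,500; perjury $8,500.
Stacking rule: highest base plus 30% of each additional charge. Highest is vehicular manslaughter at $366,200. Additional: $2,500 × 30% = $750; $6,500 × 30% = $1,950; $8,500 × 30% = $2,550. Combined base = $366,200 + $5,250 = $371,450.
No failures to appear in the past ten years (−$17,250 flat): $371,450 − $17,250 = $354,200.
Three or more prior convictions of any kind (+$1,250 flat): $354,200 + $1,250 = $355,450.
Offense committed while on probation or parole (+100%): $355,450 × 2 = $710,900.
Loss or damage exceeded $50,000 (+100%): $710,900 × 2 = $1,421,800.
Result $1,421,800 exceeds the maximum of $950,000; bail is capped at $950,000.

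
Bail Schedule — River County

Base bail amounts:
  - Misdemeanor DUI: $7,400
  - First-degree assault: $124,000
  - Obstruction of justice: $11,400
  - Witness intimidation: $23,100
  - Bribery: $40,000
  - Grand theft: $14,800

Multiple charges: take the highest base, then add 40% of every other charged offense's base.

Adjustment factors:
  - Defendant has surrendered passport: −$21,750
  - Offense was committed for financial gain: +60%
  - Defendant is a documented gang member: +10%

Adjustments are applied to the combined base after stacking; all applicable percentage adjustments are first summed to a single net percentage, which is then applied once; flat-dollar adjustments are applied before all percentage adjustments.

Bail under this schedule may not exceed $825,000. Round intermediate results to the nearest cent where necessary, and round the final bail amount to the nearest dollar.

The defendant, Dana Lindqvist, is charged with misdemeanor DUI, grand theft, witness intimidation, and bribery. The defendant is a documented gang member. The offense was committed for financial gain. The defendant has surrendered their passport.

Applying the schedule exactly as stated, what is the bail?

$61,829

Base amounts from the schedule: misdemeanor DUI $7,400; grand theft $14,800; witness intimidation $23,100; bribery $40,000.
Stacking rule: highest base plus 40% of each additional charge. Highest is bribery at $40,000. Additional: $7,400 × 40% = $2,960; $14,800 × 40% = $5,920; $23,100 × 40% = $9,240. Combined base = $40,000 + $18,120 = $58,120.
Defendant has surrendered passport (−$21,750 flat): $58,120 − $21,750 = $36,370.
Net percentage adjustment: +60% +10% = +70%. $36,370 × 1.7 = $61,829.
$61,829 is within the $825,000 maximum.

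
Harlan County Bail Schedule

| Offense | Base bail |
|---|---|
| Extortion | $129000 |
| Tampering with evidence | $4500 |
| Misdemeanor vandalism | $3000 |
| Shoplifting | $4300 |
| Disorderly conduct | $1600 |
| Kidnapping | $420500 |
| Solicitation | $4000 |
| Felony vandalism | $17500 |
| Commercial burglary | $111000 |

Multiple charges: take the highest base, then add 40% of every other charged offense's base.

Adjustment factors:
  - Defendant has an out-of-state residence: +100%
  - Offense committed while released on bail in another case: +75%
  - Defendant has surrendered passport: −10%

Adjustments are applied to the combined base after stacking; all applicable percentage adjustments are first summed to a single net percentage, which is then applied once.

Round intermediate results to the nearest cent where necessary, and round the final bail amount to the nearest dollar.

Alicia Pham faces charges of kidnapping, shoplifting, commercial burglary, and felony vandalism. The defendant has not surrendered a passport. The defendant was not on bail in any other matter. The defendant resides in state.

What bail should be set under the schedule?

$473620

Base amounts from the schedule: kidnapping $420500; shoplifting $4300; commercial burglary $111000; felony vandalism $17500.
Stacking rule: highest base plus 40% of each additional charge. Highest is kidnapping at $420500. Additional: $4300 × 40% = $1720; $111000 × 40% = $44400; $17500 × 40% = $7000. Combined base = $420500 + $53120 = $473620.
No adjustment factors apply to this defendant.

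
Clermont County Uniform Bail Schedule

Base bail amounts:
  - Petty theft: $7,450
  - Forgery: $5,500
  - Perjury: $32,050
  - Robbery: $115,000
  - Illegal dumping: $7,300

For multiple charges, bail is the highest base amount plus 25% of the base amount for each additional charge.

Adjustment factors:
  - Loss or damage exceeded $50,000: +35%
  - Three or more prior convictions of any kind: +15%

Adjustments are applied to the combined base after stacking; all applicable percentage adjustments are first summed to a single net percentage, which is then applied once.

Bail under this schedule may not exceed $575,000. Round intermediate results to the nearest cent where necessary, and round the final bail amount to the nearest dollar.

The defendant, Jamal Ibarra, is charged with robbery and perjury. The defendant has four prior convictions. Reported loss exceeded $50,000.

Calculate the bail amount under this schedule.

$184,519

Base amounts from the schedule: robbery $115,000; perjury $32,050.
Stacking rule: highest base plus 25% of each additional charge. Highest is robbery at $115,000. Additional: $32,050 × 25% = $8,012.50. Combined base = $115,000 + $8,012.50 = $123,012.50.
Net percentage adjustment: +35% +15% = +50%. $123,012.50 × 1.5 = $184,518.75.
$184,518.75 is within the $575,000 maximum.
Rounded to the nearest dollar: $184,519.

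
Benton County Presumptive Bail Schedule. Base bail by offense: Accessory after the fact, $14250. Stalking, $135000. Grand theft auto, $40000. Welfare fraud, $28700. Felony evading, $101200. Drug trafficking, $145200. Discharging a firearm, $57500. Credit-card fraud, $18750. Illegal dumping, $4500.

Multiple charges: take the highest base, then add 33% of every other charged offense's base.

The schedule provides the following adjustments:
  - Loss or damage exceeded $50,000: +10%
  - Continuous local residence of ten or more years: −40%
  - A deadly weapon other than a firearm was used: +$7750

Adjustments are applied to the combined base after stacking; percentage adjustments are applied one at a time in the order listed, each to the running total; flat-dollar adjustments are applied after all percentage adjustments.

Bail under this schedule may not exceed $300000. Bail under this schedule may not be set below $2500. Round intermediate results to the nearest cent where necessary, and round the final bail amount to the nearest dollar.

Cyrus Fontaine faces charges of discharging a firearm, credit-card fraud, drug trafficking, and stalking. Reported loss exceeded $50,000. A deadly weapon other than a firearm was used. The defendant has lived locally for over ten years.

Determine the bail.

$149592

Base amounts from the schedule: discharging a firearm $57500; credit-card fraud $18750; drug trafficking $145200; stalking $135000.
Stacking rule: highest base plus 33% of each additional charge. Highest is drug trafficking at $145200. Additional: $57500 × 33% = $18975; $18750 × 33% = $6187.50; $135000 × 33% = $44550. Combined base = $145200 + $69712.50 = $214912.50.
Loss or damage exceeded $50,000 (+10%): $214912.50 × 1.1 = $236403.75.
Continuous local residence of ten or more years (−40%): $236403.75 × 0.6 = $141842.25.
A deadly weapon other than a firearm was used (+$7750 flat): $141842.25 + $7750 = $149592.25.
$149592.25 is within the $300000 maximum.
$149592.25 is at or above the $2500 minimum.
Rounded to the nearest dollar: $149592.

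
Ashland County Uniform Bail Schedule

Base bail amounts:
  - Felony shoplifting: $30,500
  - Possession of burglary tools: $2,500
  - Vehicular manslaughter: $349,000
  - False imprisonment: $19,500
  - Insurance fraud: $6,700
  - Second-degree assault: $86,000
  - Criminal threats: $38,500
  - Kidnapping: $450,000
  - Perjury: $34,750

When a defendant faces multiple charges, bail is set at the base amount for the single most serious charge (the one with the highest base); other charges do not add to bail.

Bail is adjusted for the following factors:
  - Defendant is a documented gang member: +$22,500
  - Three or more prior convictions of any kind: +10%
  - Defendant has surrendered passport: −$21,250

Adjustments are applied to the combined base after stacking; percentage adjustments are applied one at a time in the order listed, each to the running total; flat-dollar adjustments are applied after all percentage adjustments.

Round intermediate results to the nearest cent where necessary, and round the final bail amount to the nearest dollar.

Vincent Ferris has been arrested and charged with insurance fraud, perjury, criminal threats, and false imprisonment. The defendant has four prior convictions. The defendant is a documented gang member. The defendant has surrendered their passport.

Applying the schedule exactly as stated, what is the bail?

Base amounts from the schedule: insurance fraud $6,700; perjury $34,750; criminal threats $38,500; false imprisonment $19,500.
Stacking rule: use the highest base only. Highest is criminal threats at $38,500. Combined base = $38,500.
Three or more prior convictions of any kind (+10%): $38,500 × 1.1 = $42,350.
Defendant is a documented gang member (+$22,500 flat): $42,350 + $22,500 = $64,850.
Defendant has surrendered passport (−$21,250 flat): $64,850 − $21,250 = $43,600.

$43,600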